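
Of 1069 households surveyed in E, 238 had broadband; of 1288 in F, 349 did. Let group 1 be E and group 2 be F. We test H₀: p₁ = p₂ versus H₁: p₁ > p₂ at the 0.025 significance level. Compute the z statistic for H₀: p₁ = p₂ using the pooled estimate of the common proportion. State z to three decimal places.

p̂₁ = 238/1069 ≈ 0.22264, p̂₂ = 349/1288 ≈ 0.27096.
Pooled p̂ = (238+349)/(1069+1288) = 587/2357 = 0.24905.
SE = √(p̂(1−p̂)(1/n₁+1/n₂)) = √(0.24905·0.75095·0.00171185) = √(0.000320153) = 0.01789.
z = (0.22264 − 0.27096)/0.01789 = -0.04832/0.01789 = -2.701.
p-value = P(Z > -2.701) ≈ 0.9965, so at α = 0.025 we fail to reject H₀.

z = -2.701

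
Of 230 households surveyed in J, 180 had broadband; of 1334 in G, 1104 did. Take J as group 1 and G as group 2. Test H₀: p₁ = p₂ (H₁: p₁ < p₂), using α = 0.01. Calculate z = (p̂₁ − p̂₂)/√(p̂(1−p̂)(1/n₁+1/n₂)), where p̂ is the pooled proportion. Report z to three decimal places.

z = -1.643

p̂₁ = 180/230 ≈ 0.78261, p̂₂ = 1104/1334 ≈ 0.82759.
Pooled p̂ = (180+1104)/(230+1334) = 1284/1564 = 0.82097.
SE = √(0.146977 × 0.00509745) = 0.02737.
z = (0.78261 − 0.82759)/0.02737 = -0.04498/0.02737 = -1.643.
p-value = P(Z < -1.643) ≈ 0.0502; since p > α = 0.01, fail to reject H₀.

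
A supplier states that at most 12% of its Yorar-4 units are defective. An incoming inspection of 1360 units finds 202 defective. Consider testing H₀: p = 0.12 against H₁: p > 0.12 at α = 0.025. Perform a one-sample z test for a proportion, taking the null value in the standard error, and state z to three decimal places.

p̂ = 202/1360 ≈ 0.14853.
SE = √(p₀(1−p₀)/n) = √(0.1056/1360) = 0.00881.
z = (0.14853 − 0.12)/0.00881 = 0.02853/0.00881 = 3.238.
p-value = P(Z > 3.238) ≈ 0.0006, so at α = 0.025 we reject H₀.

z = 3.238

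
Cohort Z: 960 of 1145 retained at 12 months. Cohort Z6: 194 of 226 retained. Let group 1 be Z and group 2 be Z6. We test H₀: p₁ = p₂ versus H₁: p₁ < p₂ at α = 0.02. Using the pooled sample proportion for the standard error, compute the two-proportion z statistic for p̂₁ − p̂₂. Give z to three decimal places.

p̂₁ = 960/1145 = 0.83843, p̂₂ = 194/226 = 0.85841.
Pooled p̂ = (960+194)/(1145+226) = 1154/1371 = 0.84172.
SE = √(0.133227 × 0.00529814) = 0.02657.
z = (0.83843 − 0.85841)/0.02657 = -0.01998/0.02657 = -0.752.
p-value = P(Z < -0.752) ≈ 0.2260, so at α = 0.02 we fail to reject H₀.

z = -0.752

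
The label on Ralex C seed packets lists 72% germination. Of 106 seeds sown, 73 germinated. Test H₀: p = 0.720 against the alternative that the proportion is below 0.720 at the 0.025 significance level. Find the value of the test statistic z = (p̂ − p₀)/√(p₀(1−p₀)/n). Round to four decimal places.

p̂ = 73/106 ≈ 0.688679.
Standard error under H₀: √(0.72×0.28/106) = 0.043611.
z = (0.688679 − 0.72)/0.043611 = -0.031321/0.043611 = -0.7182.
p-value = P(Z < -0.718) ≈ 0.2363, so at α = 0.025 we fail to reject H₀.

z = -0.7182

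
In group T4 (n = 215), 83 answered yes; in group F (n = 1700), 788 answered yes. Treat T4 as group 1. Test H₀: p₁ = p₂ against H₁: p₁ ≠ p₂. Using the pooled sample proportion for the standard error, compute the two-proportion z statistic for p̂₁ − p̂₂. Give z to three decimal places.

p̂₁ = 83/215 = 0.38605, p̂₂ = 788/1700 = 0.46353.
Pooled p̂ = (83+788)/(215+1700) = 871/1915 = 0.45483.
SE = √(0.24796 × 0.0052394) = 0.03604.
z = (0.38605 − 0.46353)/0.03604 = -0.07748/0.03604 = -2.150.
p-value = 2·P(Z > 2.150) ≈ 0.0316.

z = -2.150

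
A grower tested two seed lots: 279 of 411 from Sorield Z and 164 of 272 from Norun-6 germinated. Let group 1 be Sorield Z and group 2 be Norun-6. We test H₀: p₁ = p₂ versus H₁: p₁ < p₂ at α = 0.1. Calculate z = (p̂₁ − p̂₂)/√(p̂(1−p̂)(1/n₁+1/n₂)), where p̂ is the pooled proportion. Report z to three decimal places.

p̂₁ = 279/411 = 0.678832, p̂₂ = 164/272 = 0.602941.
Pooled p̂ = (279+164)/(411+272) = 443/683 = 0.648609.
SE = √(p̂(1−p̂)(1/n₁+1/n₂)) = √(0.648609·0.351391·0.00610956) = √(0.00139246) = 0.037316.
z = (0.678832 − 0.602941)/0.037316 = 0.075891/0.037316 = 2.034.
p-value = P(Z < 2.034) ≈ 0.9790, so at α = 0.1 we fail to reject H₀.

z = 2.034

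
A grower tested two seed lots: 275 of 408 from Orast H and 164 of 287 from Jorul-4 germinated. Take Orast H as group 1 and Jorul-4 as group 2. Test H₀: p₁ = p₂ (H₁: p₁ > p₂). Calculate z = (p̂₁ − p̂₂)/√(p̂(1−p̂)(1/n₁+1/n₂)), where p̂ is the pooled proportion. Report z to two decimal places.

z = 2.76

p̂₁ = 275/408 = 0.6740, p̂₂ = 164/287 = 0.5714.
Pooled p̂ = (275+164)/(408+287) = 439/695 = 0.6317.
SE = √(p̂(1−p̂)(1/n₁+1/n₂)) = √(0.6317·0.3683·0.0059353) = √(0.00138095) = 0.0372.
z = (0.6740 − 0.5714)/0.0372 = 0.1026/0.0372 = 2.76.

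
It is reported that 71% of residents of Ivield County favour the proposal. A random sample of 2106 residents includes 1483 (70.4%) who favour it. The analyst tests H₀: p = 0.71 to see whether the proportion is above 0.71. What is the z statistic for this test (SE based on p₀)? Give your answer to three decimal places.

z = -0.589

p̂ = 1483/2106 = 0.704179.
SE = √(p₀(1−p₀)/n) = √(0.2059/2106) = 0.009888.
z = (0.704179 − 0.71)/0.009888 = -0.005821/0.009888 = -0.589.
p-value = P(Z > -0.589) ≈ 0.7220.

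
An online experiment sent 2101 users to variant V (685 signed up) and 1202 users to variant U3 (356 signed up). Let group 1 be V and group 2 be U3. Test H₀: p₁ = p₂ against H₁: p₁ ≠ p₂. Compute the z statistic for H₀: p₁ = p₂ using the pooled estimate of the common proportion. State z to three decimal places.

z = 1.777

p̂₁ = 685/2101 = 0.326035, p̂₂ = 356/1202 = 0.296173.
Pooled p̂ = (685+356)/(2101+1202) = 1041/3303 = 0.315168.
SE = √(p̂(1−p̂)(1/n₁+1/n₂)) = √(0.315168·0.684832·0.00130791) = √(0.000282296) = 0.016802.
z = (0.326035 − 0.296173)/0.016802 = 0.029862/0.016802 = 1.777.
Two-sided p-value ≈ 2·Φ(−1.777) = 0.0755.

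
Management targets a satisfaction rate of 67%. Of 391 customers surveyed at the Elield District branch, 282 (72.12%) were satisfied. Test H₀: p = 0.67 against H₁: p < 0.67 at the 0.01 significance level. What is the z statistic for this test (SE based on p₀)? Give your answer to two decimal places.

z = 2.15

p̂ = 282/391 = 0.7212.
SE = √(p₀(1−p₀)/n) = √(0.2211/391) = 0.0238.
z = (0.7212 − 0.67)/0.0238 = 0.0512/0.0238 = 2.15.
p-value = P(Z < 2.154) ≈ 0.9844; since p > α = 0.01, fail to reject H₀.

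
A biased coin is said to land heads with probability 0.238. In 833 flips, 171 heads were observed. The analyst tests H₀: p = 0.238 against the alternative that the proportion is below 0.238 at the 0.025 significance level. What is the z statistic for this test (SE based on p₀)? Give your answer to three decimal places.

p̂ = 171/833 = 0.20528.
SE = √(p₀(1−p₀)/n) = √(0.18136/833) = 0.01476.
z = (0.20528 − 0.238)/0.01476 = -0.03272/0.01476 = -2.217.
p-value = P(Z < -2.217) ≈ 0.0133. With α = 0.025, reject H₀.

z = -2.217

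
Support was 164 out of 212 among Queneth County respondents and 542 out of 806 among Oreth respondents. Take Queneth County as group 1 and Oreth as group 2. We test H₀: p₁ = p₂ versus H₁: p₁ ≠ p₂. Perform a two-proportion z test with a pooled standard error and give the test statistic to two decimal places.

z = 2.84

p̂₁ = 164/212 = 0.7736, p̂₂ = 542/806 = 0.6725.
Pooled p̂ = (164+542)/(212+806) = 706/1018 = 0.6935.
SE = √(p̂(1−p̂)(1/n₁+1/n₂)) = √(0.6935·0.3065·0.00595768) = √(0.00126631) = 0.0356.
z = (0.7736 − 0.6725)/0.0356 = 0.1011/0.0356 = 2.84.
p-value = 2·P(Z > 2.842) ≈ 0.0045.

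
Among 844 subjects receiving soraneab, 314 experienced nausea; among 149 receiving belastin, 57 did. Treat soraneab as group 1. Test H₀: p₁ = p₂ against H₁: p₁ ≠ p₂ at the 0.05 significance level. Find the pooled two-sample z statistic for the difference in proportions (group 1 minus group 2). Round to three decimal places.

p̂₁ = 314/844 ≈ 0.372038, p̂₂ = 57/149 ≈ 0.382550.
Pooled p̂ = (314+57)/(844+149) = 371/993 = 0.373615.
SE = √(p̂(1−p̂)(1/n₁+1/n₂)) = √(0.373615·0.626385·0.00789624) = √(0.00184793) = 0.042988.
z = (0.372038 − 0.382550)/0.042988 = -0.010512/0.042988 = -0.245.
p-value = 2·P(Z > 0.245) ≈ 0.8068; since p > α = 0.05, fail to reject H₀.

z = -0.245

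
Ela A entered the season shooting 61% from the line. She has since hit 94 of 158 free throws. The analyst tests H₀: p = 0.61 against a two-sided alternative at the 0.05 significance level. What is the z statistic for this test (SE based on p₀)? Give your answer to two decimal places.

p̂ = 94/158 = 0.5949.
Under H₀, SE = √(0.61·0.39/158) = √(0.0015057) = 0.0388.
z = (0.5949 − 0.61)/0.0388 = -0.0151/0.0388 = -0.39.
Two-sided p-value ≈ 2·Φ(−0.388) = 0.6979; since p > α = 0.05, fail to reject H₀.

z = -0.39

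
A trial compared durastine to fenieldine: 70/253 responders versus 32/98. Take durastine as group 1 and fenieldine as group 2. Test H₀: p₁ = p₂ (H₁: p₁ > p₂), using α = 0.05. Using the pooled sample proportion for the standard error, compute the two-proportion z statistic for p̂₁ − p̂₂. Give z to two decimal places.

z = -0.92

p̂₁ = 70/253 = 0.2767, p̂₂ = 32/98 = 0.3265.
Pooled p̂ = (70+32)/(253+98) = 102/351 = 0.2906.
SE = √(p̂(1−p̂)(1/n₁+1/n₂)) = √(0.2906·0.7094·0.0141567) = √(0.00291841) = 0.0540.
z = (0.2767 − 0.3265)/0.0540 = -0.0498/0.0540 = -0.92.
p-value = P(Z > -0.923) ≈ 0.8219. With α = 0.05, fail to reject H₀.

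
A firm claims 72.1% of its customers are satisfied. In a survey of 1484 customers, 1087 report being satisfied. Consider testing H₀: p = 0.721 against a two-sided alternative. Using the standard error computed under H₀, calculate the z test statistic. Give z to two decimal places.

p̂ = 1087/1484 ≈ 0.7325.
Under H₀, SE = √(0.721·0.279/1484) = √(0.000135552) = 0.0116.
z = (0.7325 − 0.721)/0.0116 = 0.0115/0.0116 = 0.99.
Two-sided p-value ≈ 2·Φ(−0.986) = 0.3241.

z = 0.99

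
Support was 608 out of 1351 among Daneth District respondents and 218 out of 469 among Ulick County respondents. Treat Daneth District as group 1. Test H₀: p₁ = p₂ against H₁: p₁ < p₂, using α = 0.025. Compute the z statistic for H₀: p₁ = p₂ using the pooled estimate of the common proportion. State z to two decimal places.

p̂₁ = 608/1351 = 0.4500, p̂₂ = 218/469 = 0.4648.
Pooled p̂ = (608+218)/(1351+469) = 826/1820 = 0.4538.
SE = √(0.24787 × 0.00287239) = 0.0267.
z = (0.4500 − 0.4648)/0.0267 = -0.0148/0.0267 = -0.55.
p-value = P(Z < -0.554) ≈ 0.2898. With α = 0.025, fail to reject H₀.

z = -0.55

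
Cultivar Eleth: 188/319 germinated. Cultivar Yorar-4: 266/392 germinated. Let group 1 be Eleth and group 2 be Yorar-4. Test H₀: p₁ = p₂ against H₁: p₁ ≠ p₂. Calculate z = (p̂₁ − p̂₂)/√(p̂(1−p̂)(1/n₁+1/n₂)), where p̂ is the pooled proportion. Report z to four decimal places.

z = -2.4631

p̂₁ = 188/319 ≈ 0.589342, p̂₂ = 266/392 ≈ 0.678571.
Pooled p̂ = (188+266)/(319+392) = 454/711 = 0.638537.
SE = √(p̂(1−p̂)(1/n₁+1/n₂)) = √(0.638537·0.361463·0.00568582) = √(0.00131233) = 0.036226.
z = (0.589342 − 0.678571)/0.036226 = -0.089229/0.036226 = -2.4631.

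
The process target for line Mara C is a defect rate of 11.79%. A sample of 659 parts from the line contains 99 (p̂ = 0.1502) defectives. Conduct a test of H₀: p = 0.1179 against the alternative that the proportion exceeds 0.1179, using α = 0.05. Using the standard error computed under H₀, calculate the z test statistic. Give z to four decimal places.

z = 2.5734

p̂ = 99/659 = 0.1502276.
Standard error under H₀: √(0.1179×0.8821/659) = 0.0125624.
z = (0.1502276 − 0.1179)/0.0125624 = 0.0323276/0.0125624 = 2.5734.
p-value = P(Z > 2.573) ≈ 0.0050. With α = 0.05, reject H₀.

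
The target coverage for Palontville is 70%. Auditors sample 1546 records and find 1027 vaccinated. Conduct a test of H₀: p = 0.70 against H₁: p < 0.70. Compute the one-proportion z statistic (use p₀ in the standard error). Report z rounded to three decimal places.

z = -3.064

p̂ = 1027/1546 ≈ 0.6642950.
Under H₀, SE = √(0.7·0.3/1546) = √(0.000135834) = 0.0116548.
z = (0.6642950 − 0.7)/0.0116548 = -0.0357050/0.0116548 = -3.064.
p-value = P(Z < -3.064) ≈ 0.0011.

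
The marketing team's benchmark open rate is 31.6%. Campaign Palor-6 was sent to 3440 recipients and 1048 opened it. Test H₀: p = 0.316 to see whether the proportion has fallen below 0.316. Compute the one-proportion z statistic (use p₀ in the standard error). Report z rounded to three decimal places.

z = -1.432

p̂ = 1048/3440 = 0.304651.
SE = √(p₀(1−p₀)/n) = √(0.21614/3440) = 0.007927.
z = (0.304651 − 0.316)/0.007927 = -0.011349/0.007927 = -1.432.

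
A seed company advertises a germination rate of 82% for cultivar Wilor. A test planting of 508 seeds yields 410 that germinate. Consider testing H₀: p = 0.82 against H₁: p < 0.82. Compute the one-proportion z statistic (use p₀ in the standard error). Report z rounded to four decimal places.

p̂ = 410/508 ≈ 0.8070866.
Under H₀, SE = √(0.82·0.18/508) = √(0.000290551) = 0.0170456.
z = (0.8070866 − 0.82)/0.0170456 = -0.0129134/0.0170456 = -0.7576.
p-value = P(Z < -0.758) ≈ 0.2244.

z = -0.7576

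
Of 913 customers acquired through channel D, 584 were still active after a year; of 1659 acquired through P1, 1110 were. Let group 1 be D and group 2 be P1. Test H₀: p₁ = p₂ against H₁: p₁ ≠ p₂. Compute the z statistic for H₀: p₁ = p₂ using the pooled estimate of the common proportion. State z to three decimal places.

p̂₁ = 584/913 = 0.63965, p̂₂ = 1110/1659 = 0.66908.
Pooled p̂ = (584+1110)/(913+1659) = 1694/2572 = 0.65863.
SE = √(0.224836 × 0.00169806) = 0.01954.
z = (0.63965 − 0.66908)/0.01954 = -0.02943/0.01954 = -1.506.
p-value = 2·P(Z > 1.506) ≈ 0.1320.

z = -1.506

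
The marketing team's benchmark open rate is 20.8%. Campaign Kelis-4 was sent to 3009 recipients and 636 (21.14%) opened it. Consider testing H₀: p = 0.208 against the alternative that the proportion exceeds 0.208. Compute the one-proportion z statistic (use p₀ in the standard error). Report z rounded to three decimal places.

z = 0.455

p̂ = 636/3009 ≈ 0.21137.
Under H₀, SE = √(0.208·0.792/3009) = √(5.47478e-05) = 0.00740.
z = (0.21137 − 0.208)/0.00740 = 0.00337/0.00740 = 0.455.
p-value = P(Z > 0.455) ≈ 0.3246.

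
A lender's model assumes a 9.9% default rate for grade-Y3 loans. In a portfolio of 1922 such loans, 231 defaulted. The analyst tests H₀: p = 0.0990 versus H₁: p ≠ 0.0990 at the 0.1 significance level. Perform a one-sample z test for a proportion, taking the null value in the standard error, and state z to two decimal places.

z = 3.11

p̂ = 231/1922 = 0.12019.
Under H₀, SE = √(0.099·0.901/1922) = √(4.64095e-05) = 0.00681.
z = (0.12019 − 0.099)/0.00681 = 0.02119/0.00681 = 3.11.
p-value = 2·P(Z > 3.110) ≈ 0.0019. With α = 0.1, reject H₀.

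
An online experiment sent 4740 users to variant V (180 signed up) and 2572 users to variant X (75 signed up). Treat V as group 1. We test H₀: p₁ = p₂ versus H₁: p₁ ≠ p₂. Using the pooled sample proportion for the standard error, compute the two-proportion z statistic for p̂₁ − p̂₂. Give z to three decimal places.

p̂₁ = 180/4740 ≈ 0.03797, p̂₂ = 75/2572 ≈ 0.02916.
Pooled p̂ = (180+75)/(4740+2572) = 255/7312 = 0.03487.
SE = √(0.033658 × 0.000599773) = 0.00449.
z = (0.03797 − 0.02916)/0.00449 = 0.00881/0.00449 = 1.962.

z = 1.962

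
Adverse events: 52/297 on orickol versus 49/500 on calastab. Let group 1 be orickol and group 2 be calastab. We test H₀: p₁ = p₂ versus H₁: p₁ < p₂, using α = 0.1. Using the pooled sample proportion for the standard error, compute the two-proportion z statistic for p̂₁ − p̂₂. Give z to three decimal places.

z = 3.163

p̂₁ = 52/297 ≈ 0.17508, p̂₂ = 49/500 ≈ 0.09800.
Pooled p̂ = (52+49)/(297+500) = 101/797 = 0.12673.
SE = √(p̂(1−p̂)(1/n₁+1/n₂)) = √(0.12673·0.87327·0.005367) = √(0.000593944) = 0.02437.
z = (0.17508 − 0.09800)/0.02437 = 0.07708/0.02437 = 3.163.
p-value = P(Z < 3.163) ≈ 0.9992. With α = 0.1, fail to reject H₀.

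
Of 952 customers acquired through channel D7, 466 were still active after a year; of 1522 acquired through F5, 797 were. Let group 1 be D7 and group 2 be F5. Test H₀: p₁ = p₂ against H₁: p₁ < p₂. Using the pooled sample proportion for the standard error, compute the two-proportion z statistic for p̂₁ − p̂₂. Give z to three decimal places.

z = -1.654

p̂₁ = 466/952 ≈ 0.489496, p̂₂ = 797/1522 ≈ 0.523653.
Pooled p̂ = (466+797)/(952+1522) = 1263/2474 = 0.510509.
SE = √(0.24989 × 0.00170745) = 0.020656.
z = (0.489496 − 0.523653)/0.020656 = -0.034157/0.020656 = -1.654.
p-value = P(Z < -1.654) ≈ 0.0491.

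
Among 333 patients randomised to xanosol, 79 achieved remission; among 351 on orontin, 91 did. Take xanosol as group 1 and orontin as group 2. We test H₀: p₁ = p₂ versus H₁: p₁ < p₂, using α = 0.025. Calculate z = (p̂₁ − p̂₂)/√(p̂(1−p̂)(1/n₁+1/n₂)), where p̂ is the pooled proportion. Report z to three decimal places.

z = -0.666

p̂₁ = 79/333 = 0.23724, p̂₂ = 91/351 = 0.25926.
Pooled p̂ = (79+91)/(333+351) = 170/684 = 0.24854.
SE = √(p̂(1−p̂)(1/n₁+1/n₂)) = √(0.24854·0.75146·0.00585201) = √(0.00109296) = 0.03306.
z = (0.23724 − 0.25926)/0.03306 = -0.02202/0.03306 = -0.666.
p-value = P(Z < -0.666) ≈ 0.2527, so at α = 0.025 we fail to reject H₀.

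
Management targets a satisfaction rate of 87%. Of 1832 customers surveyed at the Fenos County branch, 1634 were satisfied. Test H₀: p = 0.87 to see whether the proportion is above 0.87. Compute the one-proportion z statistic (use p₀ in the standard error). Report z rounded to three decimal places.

p̂ = 1634/1832 ≈ 0.891921.
Under H₀, SE = √(0.87·0.13/1832) = √(6.17358e-05) = 0.007857.
z = (0.891921 − 0.87)/0.007857 = 0.021921/0.007857 = 2.790.

z = 2.790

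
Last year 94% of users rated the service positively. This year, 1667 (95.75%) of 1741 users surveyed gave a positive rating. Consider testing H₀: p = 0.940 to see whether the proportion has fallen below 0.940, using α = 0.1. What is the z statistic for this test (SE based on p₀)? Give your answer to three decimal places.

z = 3.074

p̂ = 1667/1741 ≈ 0.957496.
SE = √(p₀(1−p₀)/n) = √(0.0564/1741) = 0.005692.
z = (0.957496 − 0.94)/0.005692 = 0.017496/0.005692 = 3.074.
p-value = P(Z < 3.074) ≈ 0.9989, so at α = 0.1 we fail to reject H₀.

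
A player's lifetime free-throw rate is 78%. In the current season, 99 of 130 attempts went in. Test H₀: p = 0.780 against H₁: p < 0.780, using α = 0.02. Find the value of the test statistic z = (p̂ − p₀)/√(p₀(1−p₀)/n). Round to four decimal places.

z = -0.5081

p̂ = 99/130 = 0.761538.
Standard error under H₀: √(0.78×0.22/130) = 0.036332.
z = (0.761538 − 0.78)/0.036332 = -0.018462/0.036332 = -0.5081.
p-value = P(Z < -0.508) ≈ 0.3057, so at α = 0.02 we fail to reject H₀.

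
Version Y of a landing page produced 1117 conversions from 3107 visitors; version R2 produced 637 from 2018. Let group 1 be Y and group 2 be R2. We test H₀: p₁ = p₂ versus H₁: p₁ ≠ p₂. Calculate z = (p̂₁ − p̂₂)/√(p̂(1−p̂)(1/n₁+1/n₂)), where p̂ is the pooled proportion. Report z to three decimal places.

z = 3.233

p̂₁ = 1117/3107 = 0.359511, p̂₂ = 637/2018 = 0.315659.
Pooled p̂ = (1117+637)/(3107+2018) = 1754/5125 = 0.342244.
SE = √(p̂(1−p̂)(1/n₁+1/n₂)) = √(0.342244·0.657756·0.000817394) = √(0.000184006) = 0.013565.
z = (0.359511 − 0.315659)/0.013565 = 0.043852/0.013565 = 3.233.
Two-sided p-value ≈ 2·Φ(−3.233) = 0.0012.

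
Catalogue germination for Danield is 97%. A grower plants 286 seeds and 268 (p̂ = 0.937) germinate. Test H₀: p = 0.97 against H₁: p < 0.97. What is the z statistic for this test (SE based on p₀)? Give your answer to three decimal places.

z = -3.265

p̂ = 268/286 ≈ 0.93706.
SE = √(p₀(1−p₀)/n) = √(0.0291/286) = 0.01009.
z = (0.93706 − 0.97)/0.01009 = -0.03294/0.01009 = -3.265.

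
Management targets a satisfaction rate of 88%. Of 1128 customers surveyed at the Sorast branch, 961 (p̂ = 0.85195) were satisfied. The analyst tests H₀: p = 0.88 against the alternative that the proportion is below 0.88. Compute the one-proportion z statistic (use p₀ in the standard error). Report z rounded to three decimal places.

p̂ = 961/1128 ≈ 0.851950.
Under H₀, SE = √(0.88·0.12/1128) = √(9.3617e-05) = 0.009676.
z = (0.851950 − 0.88)/0.009676 = -0.028050/0.009676 = -2.899.
p-value = P(Z < -2.899) ≈ 0.0019.

z = -2.899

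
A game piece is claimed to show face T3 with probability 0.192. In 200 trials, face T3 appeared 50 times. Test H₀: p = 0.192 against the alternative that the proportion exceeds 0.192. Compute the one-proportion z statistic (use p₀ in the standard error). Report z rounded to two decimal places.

p̂ = 50/200 = 0.2500.
Standard error under H₀: √(0.192×0.808/200) = 0.0279.
z = (0.2500 − 0.192)/0.0279 = 0.0580/0.0279 = 2.08.

z = 2.08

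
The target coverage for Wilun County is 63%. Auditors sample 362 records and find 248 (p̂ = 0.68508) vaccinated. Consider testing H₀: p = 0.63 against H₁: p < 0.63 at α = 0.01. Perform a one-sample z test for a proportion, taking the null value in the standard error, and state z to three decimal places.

p̂ = 248/362 = 0.685083.
SE = √(p₀(1−p₀)/n) = √(0.2331/362) = 0.025376.
z = (0.685083 − 0.63)/0.025376 = 0.055083/0.025376 = 2.171.
p-value = P(Z < 2.171) ≈ 0.9850; since p > α = 0.01, fail to reject H₀.

z = 2.171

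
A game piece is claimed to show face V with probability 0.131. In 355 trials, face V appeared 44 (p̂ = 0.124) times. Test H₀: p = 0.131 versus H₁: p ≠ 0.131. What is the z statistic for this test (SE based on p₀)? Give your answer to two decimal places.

p̂ = 44/355 ≈ 0.12394.
SE = √(p₀(1−p₀)/n) = √(0.11384/355) = 0.01791.
z = (0.12394 − 0.131)/0.01791 = -0.00706/0.01791 = -0.39.

z = -0.39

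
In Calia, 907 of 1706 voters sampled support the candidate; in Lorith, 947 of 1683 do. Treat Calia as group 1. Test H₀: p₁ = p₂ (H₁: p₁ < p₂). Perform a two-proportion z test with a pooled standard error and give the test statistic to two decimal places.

p̂₁ = 907/1706 = 0.5317, p̂₂ = 947/1683 = 0.5627.
Pooled p̂ = (907+947)/(1706+1683) = 1854/3389 = 0.5471.
SE = √(0.247785 × 0.00118034) = 0.0171.
z = (0.5317 − 0.5627)/0.0171 = -0.0310/0.0171 = -1.81.
p-value = P(Z < -1.815) ≈ 0.0348.

z = -1.81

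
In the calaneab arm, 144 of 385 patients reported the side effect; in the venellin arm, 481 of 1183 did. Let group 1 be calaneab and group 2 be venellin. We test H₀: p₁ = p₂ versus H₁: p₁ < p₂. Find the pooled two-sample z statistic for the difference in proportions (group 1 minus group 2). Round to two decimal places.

p̂₁ = 144/385 = 0.37403, p̂₂ = 481/1183 = 0.40659.
Pooled p̂ = (144+481)/(385+1183) = 625/1568 = 0.39860.
SE = √(0.239717 × 0.00344271) = 0.02873.
z = (0.37403 − 0.40659)/0.02873 = -0.03256/0.02873 = -1.13.

z = -1.13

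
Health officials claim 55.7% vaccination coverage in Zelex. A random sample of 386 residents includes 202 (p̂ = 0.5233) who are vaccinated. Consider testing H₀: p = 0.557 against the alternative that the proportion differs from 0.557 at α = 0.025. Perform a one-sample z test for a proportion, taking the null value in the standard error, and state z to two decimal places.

p̂ = 202/386 ≈ 0.5233.
Under H₀, SE = √(0.557·0.443/386) = √(0.000639251) = 0.0253.
z = (0.5233 − 0.557)/0.0253 = -0.0337/0.0253 = -1.33.
Two-sided p-value ≈ 2·Φ(−1.332) = 0.1828, so at α = 0.025 we fail to reject H₀.

z = -1.33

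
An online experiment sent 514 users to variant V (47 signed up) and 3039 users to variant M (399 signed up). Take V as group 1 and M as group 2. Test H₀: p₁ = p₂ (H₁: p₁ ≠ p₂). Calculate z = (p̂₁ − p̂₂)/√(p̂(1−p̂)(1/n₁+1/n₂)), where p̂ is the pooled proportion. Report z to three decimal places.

p̂₁ = 47/514 ≈ 0.09144, p̂₂ = 399/3039 ≈ 0.13129.
Pooled p̂ = (47+399)/(514+3039) = 446/3553 = 0.12553.
SE = √(p̂(1−p̂)(1/n₁+1/n₂)) = √(0.12553·0.87447·0.00227458) = √(0.000249682) = 0.01580.
z = (0.09144 − 0.13129)/0.01580 = -0.03985/0.01580 = -2.522.
Two-sided p-value ≈ 2·Φ(−2.522) = 0.0117.

z = -2.522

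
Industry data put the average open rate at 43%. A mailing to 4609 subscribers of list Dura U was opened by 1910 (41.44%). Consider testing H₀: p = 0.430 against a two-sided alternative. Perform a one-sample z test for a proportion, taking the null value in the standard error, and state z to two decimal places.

z = -2.14

p̂ = 1910/4609 = 0.4144.
Standard error under H₀: √(0.43×0.57/4609) = 0.0073.
z = (0.4144 − 0.43)/0.0073 = -0.0156/0.0073 = -2.14.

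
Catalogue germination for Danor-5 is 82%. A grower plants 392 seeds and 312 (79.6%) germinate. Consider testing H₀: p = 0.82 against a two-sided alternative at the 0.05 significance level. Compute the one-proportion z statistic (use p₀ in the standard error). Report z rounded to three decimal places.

p̂ = 312/392 ≈ 0.79592.
SE = √(p₀(1−p₀)/n) = √(0.1476/392) = 0.01940.
z = (0.79592 − 0.82)/0.01940 = -0.02408/0.01940 = -1.241.
Two-sided p-value ≈ 2·Φ(−1.241) = 0.2146, so at α = 0.05 we fail to reject H₀.

z = -1.241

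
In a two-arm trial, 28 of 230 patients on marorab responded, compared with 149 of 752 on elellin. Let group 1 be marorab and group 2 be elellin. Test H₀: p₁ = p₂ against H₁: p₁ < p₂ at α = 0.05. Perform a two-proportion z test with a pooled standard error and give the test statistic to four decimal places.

z = -2.6377

p̂₁ = 28/230 = 0.121739, p̂₂ = 149/752 = 0.198138.
Pooled p̂ = (28+149)/(230+752) = 177/982 = 0.180244.
SE = √(p̂(1−p̂)(1/n₁+1/n₂)) = √(0.180244·0.819756·0.00567761) = √(0.000838903) = 0.028964.
z = (0.121739 − 0.198138)/0.028964 = -0.076399/0.028964 = -2.6377.
p-value = P(Z < -2.638) ≈ 0.0042, so at α = 0.05 we reject H₀.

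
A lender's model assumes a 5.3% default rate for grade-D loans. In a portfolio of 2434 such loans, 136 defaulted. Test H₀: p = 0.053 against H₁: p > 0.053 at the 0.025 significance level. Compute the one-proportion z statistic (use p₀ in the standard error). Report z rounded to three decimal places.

z = 0.633

p̂ = 136/2434 = 0.055875.
Under H₀, SE = √(0.053·0.947/2434) = √(2.06208e-05) = 0.004541.
z = (0.055875 − 0.053)/0.004541 = 0.002875/0.004541 = 0.633.
p-value = P(Z > 0.633) ≈ 0.2633, so at α = 0.025 we fail to reject H₀.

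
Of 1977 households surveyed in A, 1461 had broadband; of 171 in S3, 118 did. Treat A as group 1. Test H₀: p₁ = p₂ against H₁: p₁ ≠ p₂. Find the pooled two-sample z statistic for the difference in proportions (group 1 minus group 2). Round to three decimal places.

z = 1.391

p̂₁ = 1461/1977 ≈ 0.738998, p̂₂ = 118/171 ≈ 0.690058.
Pooled p̂ = (1461+118)/(1977+171) = 1579/2148 = 0.735102.
SE = √(p̂(1−p̂)(1/n₁+1/n₂)) = √(0.735102·0.264898·0.00635377) = √(0.00123725) = 0.035175.
z = (0.738998 − 0.690058)/0.035175 = 0.048940/0.035175 = 1.391.
Two-sided p-value ≈ 2·Φ(−1.391) = 0.1641.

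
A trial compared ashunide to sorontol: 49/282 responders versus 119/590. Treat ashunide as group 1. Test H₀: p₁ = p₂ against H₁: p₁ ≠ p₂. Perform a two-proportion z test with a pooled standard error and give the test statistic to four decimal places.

z = -0.9784

p̂₁ = 49/282 = 0.173759, p̂₂ = 119/590 = 0.201695.
Pooled p̂ = (49+119)/(282+590) = 168/872 = 0.192661.
SE = √(p̂(1−p̂)(1/n₁+1/n₂)) = √(0.192661·0.807339·0.00524101) = √(0.0008152) = 0.028552.
z = (0.173759 − 0.201695)/0.028552 = -0.027936/0.028552 = -0.9784.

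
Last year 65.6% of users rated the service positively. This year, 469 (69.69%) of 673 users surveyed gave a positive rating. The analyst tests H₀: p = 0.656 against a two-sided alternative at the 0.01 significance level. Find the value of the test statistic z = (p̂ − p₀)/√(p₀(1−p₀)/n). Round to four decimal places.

z = 2.2325

p̂ = 469/673 ≈ 0.696880.
Under H₀, SE = √(0.656·0.344/673) = √(0.000335311) = 0.018311.
z = (0.696880 − 0.656)/0.018311 = 0.040880/0.018311 = 2.2325.
p-value = 2·P(Z > 2.232) ≈ 0.0256. With α = 0.01, fail to reject H₀.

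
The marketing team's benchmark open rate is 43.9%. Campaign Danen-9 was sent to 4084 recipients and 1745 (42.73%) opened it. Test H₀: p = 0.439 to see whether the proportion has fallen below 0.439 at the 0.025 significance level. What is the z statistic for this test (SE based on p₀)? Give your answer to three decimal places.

p̂ = 1745/4084 ≈ 0.427277.
Under H₀, SE = √(0.439·0.561/4084) = √(6.03034e-05) = 0.007766.
z = (0.427277 − 0.439)/0.007766 = -0.011723/0.007766 = -1.510.
p-value = P(Z < -1.510) ≈ 0.0656; since p > α = 0.025, fail to reject H₀.

z = -1.510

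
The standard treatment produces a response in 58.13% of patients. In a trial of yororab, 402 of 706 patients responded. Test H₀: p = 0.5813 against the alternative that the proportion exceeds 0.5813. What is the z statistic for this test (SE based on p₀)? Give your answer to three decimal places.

p̂ = 402/706 = 0.569405.
Under H₀, SE = √(0.5813·0.4187/706) = √(0.000344745) = 0.018567.
z = (0.569405 − 0.5813)/0.018567 = -0.011895/0.018567 = -0.641.

z = -0.641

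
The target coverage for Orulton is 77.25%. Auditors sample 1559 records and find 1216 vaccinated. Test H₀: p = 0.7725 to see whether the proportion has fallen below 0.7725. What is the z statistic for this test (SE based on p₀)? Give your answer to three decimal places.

p̂ = 1216/1559 = 0.77999.
Under H₀, SE = √(0.7725·0.2275/1559) = √(0.000112729) = 0.01062.
z = (0.77999 − 0.7725)/0.01062 = 0.00749/0.01062 = 0.705.
p-value = P(Z < 0.705) ≈ 0.7597.

z = 0.705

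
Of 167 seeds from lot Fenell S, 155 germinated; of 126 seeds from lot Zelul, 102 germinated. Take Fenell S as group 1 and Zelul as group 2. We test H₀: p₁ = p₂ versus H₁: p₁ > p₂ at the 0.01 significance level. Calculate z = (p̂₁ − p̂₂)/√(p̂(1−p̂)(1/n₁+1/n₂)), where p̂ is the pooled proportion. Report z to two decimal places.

z = 3.06

p̂₁ = 155/167 ≈ 0.9281, p̂₂ = 102/126 ≈ 0.8095.
Pooled p̂ = (155+102)/(167+126) = 257/293 = 0.8771.
SE = √(p̂(1−p̂)(1/n₁+1/n₂)) = √(0.8771·0.1229·0.0139245) = √(0.00150066) = 0.0387.
z = (0.9281 − 0.8095)/0.0387 = 0.1186/0.0387 = 3.06.
p-value = P(Z > 3.062) ≈ 0.0011; since p < α = 0.01, reject H₀.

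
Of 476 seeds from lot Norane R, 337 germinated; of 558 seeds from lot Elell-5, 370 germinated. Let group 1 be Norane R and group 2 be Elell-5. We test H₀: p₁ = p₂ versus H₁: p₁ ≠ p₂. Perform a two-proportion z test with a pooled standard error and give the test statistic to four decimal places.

p̂₁ = 337/476 = 0.707983, p̂₂ = 370/558 = 0.663082.
Pooled p̂ = (337+370)/(476+558) = 707/1034 = 0.683752.
SE = √(p̂(1−p̂)(1/n₁+1/n₂)) = √(0.683752·0.316248·0.00389296) = √(0.000841793) = 0.029014.
z = (0.707983 − 0.663082)/0.029014 = 0.044901/0.029014 = 1.5476.
Two-sided p-value ≈ 2·Φ(−1.548) = 0.1217.

z = 1.5476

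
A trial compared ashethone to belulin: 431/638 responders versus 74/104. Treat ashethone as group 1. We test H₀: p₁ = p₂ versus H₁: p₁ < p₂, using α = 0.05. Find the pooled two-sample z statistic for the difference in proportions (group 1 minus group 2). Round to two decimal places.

z = -0.73

p̂₁ = 431/638 ≈ 0.6755, p̂₂ = 74/104 ≈ 0.7115.
Pooled p̂ = (431+74)/(638+104) = 505/742 = 0.6806.
SE = √(0.217386 × 0.0111828) = 0.0493.
z = (0.6755 − 0.7115)/0.0493 = -0.0360/0.0493 = -0.73.
p-value = P(Z < -0.730) ≈ 0.2327. With α = 0.05, fail to reject H₀.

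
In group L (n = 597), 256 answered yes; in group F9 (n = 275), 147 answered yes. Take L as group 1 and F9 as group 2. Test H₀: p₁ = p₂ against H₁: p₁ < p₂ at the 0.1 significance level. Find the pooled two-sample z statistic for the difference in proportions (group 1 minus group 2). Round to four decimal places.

p̂₁ = 256/597 ≈ 0.428811, p̂₂ = 147/275 ≈ 0.534545.
Pooled p̂ = (256+147)/(597+275) = 403/872 = 0.462156.
SE = √(0.248568 × 0.00531141) = 0.036335.
z = (0.428811 − 0.534545)/0.036335 = -0.105734/0.036335 = -2.9100.
p-value = P(Z < -2.910) ≈ 0.0018; since p < α = 0.1, reject H₀.

z = -2.9100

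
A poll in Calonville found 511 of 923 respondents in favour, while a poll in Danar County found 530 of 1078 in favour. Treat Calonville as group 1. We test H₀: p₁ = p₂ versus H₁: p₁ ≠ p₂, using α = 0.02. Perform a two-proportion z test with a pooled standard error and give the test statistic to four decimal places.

z = 2.7664

p̂₁ = 511/923 ≈ 0.553629, p̂₂ = 530/1078 ≈ 0.491651.
Pooled p̂ = (511+530)/(923+1078) = 1041/2001 = 0.520240.
SE = √(p̂(1−p̂)(1/n₁+1/n₂)) = √(0.520240·0.479760·0.00201107) = √(0.000501943) = 0.022404.
z = (0.553629 − 0.491651)/0.022404 = 0.061978/0.022404 = 2.7664.
p-value = 2·P(Z > 2.766) ≈ 0.0057, so at α = 0.02 we reject H₀.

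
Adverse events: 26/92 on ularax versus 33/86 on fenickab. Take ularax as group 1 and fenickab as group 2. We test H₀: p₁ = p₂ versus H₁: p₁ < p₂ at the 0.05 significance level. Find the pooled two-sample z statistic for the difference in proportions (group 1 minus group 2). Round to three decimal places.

p̂₁ = 26/92 ≈ 0.28261, p̂₂ = 33/86 ≈ 0.38372.
Pooled p̂ = (26+33)/(92+86) = 59/178 = 0.33146.
SE = √(0.221594 × 0.0224975) = 0.07061.
z = (0.28261 − 0.38372)/0.07061 = -0.10111/0.07061 = -1.432.
p-value = P(Z < -1.432) ≈ 0.0761, so at α = 0.05 we fail to reject H₀.

z = -1.432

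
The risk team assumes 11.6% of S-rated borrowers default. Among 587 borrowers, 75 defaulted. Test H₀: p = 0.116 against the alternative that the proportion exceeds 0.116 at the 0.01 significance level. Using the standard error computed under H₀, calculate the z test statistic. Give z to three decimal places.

z = 0.890

p̂ = 75/587 = 0.12777.
Under H₀, SE = √(0.116·0.884/587) = √(0.000174692) = 0.01322.
z = (0.12777 − 0.116)/0.01322 = 0.01177/0.01322 = 0.890.
p-value = P(Z > 0.890) ≈ 0.1866. With α = 0.01, fail to reject H₀.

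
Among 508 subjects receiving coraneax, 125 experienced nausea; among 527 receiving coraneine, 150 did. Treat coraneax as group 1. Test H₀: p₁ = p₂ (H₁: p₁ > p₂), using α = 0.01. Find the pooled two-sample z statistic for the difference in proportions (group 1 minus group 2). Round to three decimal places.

z = -1.404

p̂₁ = 125/508 = 0.246063, p̂₂ = 150/527 = 0.284630.
Pooled p̂ = (125+150)/(508+527) = 275/1035 = 0.265700.
SE = √(p̂(1−p̂)(1/n₁+1/n₂)) = √(0.265700·0.734300·0.00386604) = √(0.000754278) = 0.027464.
z = (0.246063 − 0.284630)/0.027464 = -0.038567/0.027464 = -1.404.
p-value = P(Z > -1.404) ≈ 0.9199; since p > α = 0.01, fail to reject H₀.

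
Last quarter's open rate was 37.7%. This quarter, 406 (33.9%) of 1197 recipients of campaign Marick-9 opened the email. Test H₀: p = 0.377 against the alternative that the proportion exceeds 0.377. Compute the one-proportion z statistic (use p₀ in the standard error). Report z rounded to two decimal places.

p̂ = 406/1197 = 0.3392.
Under H₀, SE = √(0.377·0.623/1197) = √(0.000196216) = 0.0140.
z = (0.3392 − 0.377)/0.0140 = -0.0378/0.0140 = -2.70.
p-value = P(Z > -2.700) ≈ 0.9965.

z = -2.70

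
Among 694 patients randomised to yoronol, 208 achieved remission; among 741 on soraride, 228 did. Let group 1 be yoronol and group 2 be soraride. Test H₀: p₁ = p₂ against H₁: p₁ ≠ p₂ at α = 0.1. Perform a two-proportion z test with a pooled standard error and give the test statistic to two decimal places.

p̂₁ = 208/694 ≈ 0.2997, p̂₂ = 228/741 ≈ 0.3077.
Pooled p̂ = (208+228)/(694+741) = 436/1435 = 0.3038.
SE = √(0.211518 × 0.00279045) = 0.0243.
z = (0.2997 − 0.3077)/0.0243 = -0.0080/0.0243 = -0.33.
Two-sided p-value ≈ 2·Φ(−0.328) = 0.7425; since p > α = 0.1, fail to reject H₀.

z = -0.33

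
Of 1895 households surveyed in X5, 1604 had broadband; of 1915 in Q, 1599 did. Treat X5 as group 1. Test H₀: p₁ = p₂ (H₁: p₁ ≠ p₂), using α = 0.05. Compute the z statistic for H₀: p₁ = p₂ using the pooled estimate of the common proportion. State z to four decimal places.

p̂₁ = 1604/1895 ≈ 0.846438, p̂₂ = 1599/1915 ≈ 0.834987.
Pooled p̂ = (1604+1599)/(1895+1915) = 3203/3810 = 0.840682.
SE = √(0.133935 × 0.0010499) = 0.011858.
z = (0.846438 − 0.834987)/0.011858 = 0.011451/0.011858 = 0.9657.
p-value = 2·P(Z > 0.966) ≈ 0.3342. With α = 0.05, fail to reject H₀.

z = 0.9657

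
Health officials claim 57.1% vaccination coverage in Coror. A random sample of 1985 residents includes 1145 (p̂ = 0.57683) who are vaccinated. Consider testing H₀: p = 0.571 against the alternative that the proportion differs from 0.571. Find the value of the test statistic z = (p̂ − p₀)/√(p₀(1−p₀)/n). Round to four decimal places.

p̂ = 1145/1985 = 0.5768262.
SE = √(p₀(1−p₀)/n) = √(0.24496/1985) = 0.0111088.
z = (0.5768262 − 0.571)/0.0111088 = 0.0058262/0.0111088 = 0.5245.

z = 0.5245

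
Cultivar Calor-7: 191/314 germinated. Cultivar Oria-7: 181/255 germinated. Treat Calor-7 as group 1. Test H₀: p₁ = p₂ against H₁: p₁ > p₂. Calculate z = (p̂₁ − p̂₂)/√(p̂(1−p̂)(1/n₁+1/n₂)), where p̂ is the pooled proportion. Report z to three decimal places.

p̂₁ = 191/314 = 0.60828, p̂₂ = 181/255 = 0.70980.
Pooled p̂ = (191+181)/(314+255) = 372/569 = 0.65378.
SE = √(p̂(1−p̂)(1/n₁+1/n₂)) = √(0.65378·0.34622·0.00710628) = √(0.00160852) = 0.04011.
z = (0.60828 − 0.70980)/0.04011 = -0.10152/0.04011 = -2.531.
p-value = P(Z > -2.531) ≈ 0.9943.

z = -2.531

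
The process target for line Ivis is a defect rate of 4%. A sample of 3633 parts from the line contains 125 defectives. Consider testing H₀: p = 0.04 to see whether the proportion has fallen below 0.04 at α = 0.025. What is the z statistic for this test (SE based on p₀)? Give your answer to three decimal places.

z = -1.720

p̂ = 125/3633 = 0.03441.
Standard error under H₀: √(0.04×0.96/3633) = 0.00325.
z = (0.03441 − 0.04)/0.00325 = -0.00559/0.00325 = -1.720.
p-value = P(Z < -1.720) ≈ 0.0427. With α = 0.025, fail to reject H₀.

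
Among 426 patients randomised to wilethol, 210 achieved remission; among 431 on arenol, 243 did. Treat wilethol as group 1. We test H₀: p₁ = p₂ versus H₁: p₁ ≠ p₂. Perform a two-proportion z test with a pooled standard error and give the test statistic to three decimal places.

z = -2.077

p̂₁ = 210/426 ≈ 0.492958, p̂₂ = 243/431 ≈ 0.563805.
Pooled p̂ = (210+243)/(426+431) = 453/857 = 0.528588.
SE = √(p̂(1−p̂)(1/n₁+1/n₂)) = √(0.528588·0.471412·0.0046676) = √(0.00116309) = 0.034104.
z = (0.492958 − 0.563805)/0.034104 = -0.070847/0.034104 = -2.077.
p-value = 2·P(Z > 2.077) ≈ 0.0378.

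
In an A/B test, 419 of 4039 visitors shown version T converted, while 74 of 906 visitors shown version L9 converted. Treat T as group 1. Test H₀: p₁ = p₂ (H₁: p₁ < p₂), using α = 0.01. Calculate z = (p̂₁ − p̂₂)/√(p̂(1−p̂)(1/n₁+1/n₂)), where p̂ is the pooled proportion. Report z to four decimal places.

p̂₁ = 419/4039 ≈ 0.1037385, p̂₂ = 74/906 ≈ 0.0816777.
Pooled p̂ = (419+74)/(4039+906) = 493/4945 = 0.0996967.
SE = √(p̂(1−p̂)(1/n₁+1/n₂)) = √(0.0996967·0.9003033·0.00135134) = √(0.000121292) = 0.0110133.
z = (0.1037385 − 0.0816777)/0.0110133 = 0.0220608/0.0110133 = 2.0031.
p-value = P(Z < 2.003) ≈ 0.9774. With α = 0.01, fail to reject H₀.

z = 2.0031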